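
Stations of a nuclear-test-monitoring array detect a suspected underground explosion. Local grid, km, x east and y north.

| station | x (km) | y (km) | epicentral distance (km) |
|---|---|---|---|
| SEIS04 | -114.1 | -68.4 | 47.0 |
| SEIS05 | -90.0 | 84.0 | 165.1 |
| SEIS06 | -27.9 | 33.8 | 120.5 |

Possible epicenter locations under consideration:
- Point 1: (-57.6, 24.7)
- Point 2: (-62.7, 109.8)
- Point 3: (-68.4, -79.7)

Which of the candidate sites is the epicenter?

Point 3

For each candidate, compare |candidate − station| to the reported distance:
Point 1: residuals SEIS04 61.9, SEIS05 97.5, SEIS06 89.4 → max 97.5 km
Point 2: residuals SEIS04 138.5, SEIS05 127.5, SEIS06 36.9 → max 138.5 km
Point 3: residuals SEIS04 0.1, SEIS05 0.0, SEIS06 0.0 → max 0.1 km
Only Point 3 has all residuals ≈ 0.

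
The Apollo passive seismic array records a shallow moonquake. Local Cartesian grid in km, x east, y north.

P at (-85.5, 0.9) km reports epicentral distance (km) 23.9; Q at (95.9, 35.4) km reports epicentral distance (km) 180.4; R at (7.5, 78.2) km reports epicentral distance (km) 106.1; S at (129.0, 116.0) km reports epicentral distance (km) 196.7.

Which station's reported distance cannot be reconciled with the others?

Solve using three stations at a time. Using P, Q, R (subtract circle equations pairwise → linear system) gives (x, y) ≈ (-84.2, 24.8).
Distances from that point to each station vs reported:
  P: calculated 23.9 vs reported 23.9 → residual 0.0 km
  Q: calculated 180.4 vs reported 180.4 → residual 0.0 km
  R: calculated 106.1 vs reported 106.1 → residual 0.0 km
  S: calculated 231.9 vs reported 196.7 → residual 35.2 km
P, Q, R are mutually consistent (residuals ≈ 0); S is off by 35.2 km.

S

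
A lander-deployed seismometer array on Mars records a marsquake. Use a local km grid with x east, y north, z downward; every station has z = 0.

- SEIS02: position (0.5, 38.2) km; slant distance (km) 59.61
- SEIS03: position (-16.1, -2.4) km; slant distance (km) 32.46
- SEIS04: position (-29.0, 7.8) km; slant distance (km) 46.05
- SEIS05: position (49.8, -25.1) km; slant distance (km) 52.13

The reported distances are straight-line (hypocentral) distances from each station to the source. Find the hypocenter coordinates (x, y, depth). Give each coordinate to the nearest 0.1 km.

Each station gives a sphere (x−x_i)² + (y−y_i)² + z² = d_i² (stations at z=0).
Subtracting the SEIS02 sphere from SEIS03 and SEIS04: z² cancels, leaving linear equations in x and y:
-33.2 x − 81.2 y = 1305.18
-59.0 x − 60.8 y = 875.10
Solving: x ≈ 2.993, y ≈ -17.297 km (keep extra digits for the depth step; rounded: 3.0, -17.3).
Then from the SEIS02 sphere: z² = 59.61² − (x − 0.5)² − (y − 38.2)² with x = 2.993, y = -17.297, so z ≈ 21.615 ≈ 21.6 km.
Check against SEIS05 (with the unrounded solution): distance 52.14 ≈ 52.13 km. ✓

(3.0, -17.3, 21.6)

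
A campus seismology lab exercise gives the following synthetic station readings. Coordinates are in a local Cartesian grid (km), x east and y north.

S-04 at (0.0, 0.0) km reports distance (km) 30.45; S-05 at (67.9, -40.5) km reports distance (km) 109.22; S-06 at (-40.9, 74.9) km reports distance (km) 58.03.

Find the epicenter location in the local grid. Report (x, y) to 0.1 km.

-23.3 km east, 19.6 km north

Circle about each station: x² + y² = 30.45²; (x − 67.9)² + (y + 40.5)² = 109.22²; (x + 40.9)² + (y − 74.9)² = 58.03².
Subtracting pairs of circle equations eliminates x²+y² and gives linear equations (the radical axes):
135.8 x − 81.0 y = -4751.15
-81.8 x + 149.8 y = 4842.54
Solving the 2×2 system: x ≈ -23.3, y ≈ 19.6 km.
Check against S-04 (with the unrounded x, y): √(x²+y²) = 30.45 ≈ 30.45 km. ✓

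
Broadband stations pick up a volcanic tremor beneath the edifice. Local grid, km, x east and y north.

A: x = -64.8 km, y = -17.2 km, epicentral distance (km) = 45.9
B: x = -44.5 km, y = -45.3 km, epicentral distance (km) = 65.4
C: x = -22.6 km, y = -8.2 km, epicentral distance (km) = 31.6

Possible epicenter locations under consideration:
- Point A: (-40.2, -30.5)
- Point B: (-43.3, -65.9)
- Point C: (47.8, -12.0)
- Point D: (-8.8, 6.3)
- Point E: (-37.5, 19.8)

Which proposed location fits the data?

For each candidate, compare |candidate − station| to the reported distance:
Point A: residuals A 17.9, B 50.0, C 3.2 → max 50.0 km
Point B: residuals A 7.3, B 44.8, C 29.7 → max 44.8 km
Point C: residuals A 66.8, B 32.7, C 38.9 → max 66.8 km
Point D: residuals A 14.8, B 2.7, C 11.6 → max 14.8 km
Point E: residuals A 0.1, B 0.1, C 0.1 → max 0.1 km
Only Point E has all residuals ≈ 0.

Point E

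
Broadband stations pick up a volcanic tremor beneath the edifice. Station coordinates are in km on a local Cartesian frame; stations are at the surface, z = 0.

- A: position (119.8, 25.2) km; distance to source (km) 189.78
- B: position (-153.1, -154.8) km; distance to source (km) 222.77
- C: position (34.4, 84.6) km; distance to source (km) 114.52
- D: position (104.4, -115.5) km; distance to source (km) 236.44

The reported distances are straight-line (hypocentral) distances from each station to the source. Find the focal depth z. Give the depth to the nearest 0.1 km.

Each station gives a sphere (x−x_i)² + (y−y_i)² + z² = d_i² (stations at z=0).
Subtracting the A sphere from B and C: z² cancels, leaving linear equations in x and y:
-545.8 x − 360.0 y = 18805.55
-170.8 x + 118.8 y = 16255.06
Solving: x ≈ -64.007, y ≈ 44.804 km (keep extra digits for the depth step; rounded: -64.0, 44.8).
Then from the A sphere: z² = 189.78² − (x − 119.8)² − (y − 25.2)² with x = -64.007, y = 44.804, so z ≈ 42.978 ≈ 43.0 km.

43.0 km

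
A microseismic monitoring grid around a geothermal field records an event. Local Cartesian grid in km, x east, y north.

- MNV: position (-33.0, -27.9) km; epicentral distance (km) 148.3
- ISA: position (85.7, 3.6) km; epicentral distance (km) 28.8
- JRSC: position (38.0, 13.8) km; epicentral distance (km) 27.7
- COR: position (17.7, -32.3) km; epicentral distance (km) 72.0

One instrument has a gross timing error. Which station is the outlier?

MNV

Solve using three stations at a time. Using ISA, JRSC, COR (subtract circle equations pairwise → linear system) gives (x, y) ≈ (64.2, 22.7).
Distances from that point to each station vs reported:
  MNV: calculated 109.5 vs reported 148.3 → residual 38.8 km
  ISA: calculated 28.7 vs reported 28.8 → residual 0.1 km
  JRSC: calculated 27.6 vs reported 27.7 → residual 0.1 km
  COR: calculated 72.0 vs reported 72.0 → residual 0.0 km
ISA, JRSC, COR are mutually consistent (residuals ≈ 0); MNV is off by 38.8 km.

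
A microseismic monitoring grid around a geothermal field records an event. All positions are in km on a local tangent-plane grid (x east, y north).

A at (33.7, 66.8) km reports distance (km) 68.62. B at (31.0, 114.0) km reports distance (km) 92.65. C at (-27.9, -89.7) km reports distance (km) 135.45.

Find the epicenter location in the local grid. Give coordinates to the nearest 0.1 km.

Circle about each station: (x − 33.7)² + (y − 66.8)² = 68.62²; (x − 31.0)² + (y − 114.0)² = 92.65²; (x + 27.9)² + (y + 89.7)² = 135.45².
Subtracting pairs of circle equations eliminates x²+y² and gives linear equations (the radical axes):
-5.4 x + 94.4 y = 4483.75
-123.2 x − 313.0 y = -10411.43
Solving the 2×2 system: x ≈ -31.6, y ≈ 45.7 km.

(-31.6, 45.7)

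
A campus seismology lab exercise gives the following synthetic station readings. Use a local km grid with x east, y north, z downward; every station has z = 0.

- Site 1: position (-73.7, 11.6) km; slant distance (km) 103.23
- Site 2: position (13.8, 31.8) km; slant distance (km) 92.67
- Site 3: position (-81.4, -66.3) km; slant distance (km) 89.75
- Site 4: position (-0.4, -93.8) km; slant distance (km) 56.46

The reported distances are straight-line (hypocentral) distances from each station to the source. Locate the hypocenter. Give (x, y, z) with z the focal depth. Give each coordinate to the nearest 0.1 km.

x ≈ -1.2 km, y ≈ -51.6 km, depth ≈ 37.5 km

Each station gives a sphere (x−x_i)² + (y−y_i)² + z² = d_i² (stations at z=0).
Subtracting the Site 1 sphere from Site 2 and Site 3: z² cancels, leaving linear equations in x and y:
175.0 x + 40.4 y = -2295.87
-15.4 x − 155.8 y = 8056.77
Solving: x ≈ -1.209, y ≈ -51.593 km (keep extra digits for the depth step; rounded: -1.2, -51.6).
Then from the Site 1 sphere: z² = 103.23² − (x + 73.7)² − (y − 11.6)² with x = -1.209, y = -51.593, so z ≈ 37.525 ≈ 37.5 km.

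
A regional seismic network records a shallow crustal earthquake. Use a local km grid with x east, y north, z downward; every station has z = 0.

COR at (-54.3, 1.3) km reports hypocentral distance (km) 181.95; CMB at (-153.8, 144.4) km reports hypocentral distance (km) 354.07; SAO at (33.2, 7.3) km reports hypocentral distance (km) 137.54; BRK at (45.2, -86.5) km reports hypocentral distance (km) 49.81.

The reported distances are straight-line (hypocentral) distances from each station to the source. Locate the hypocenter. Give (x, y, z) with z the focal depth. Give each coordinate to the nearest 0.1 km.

x ≈ 79.2 km, y ≈ -122.1 km, depth ≈ 7.6 km

Each station gives a sphere (x−x_i)² + (y−y_i)² + z² = d_i² (stations at z=0).
Subtracting the COR sphere from CMB and SAO: z² cancels, leaving linear equations in x and y:
-199.0 x + 286.2 y = -50704.14
175.0 x + 12.0 y = 12393.90
Solving: x ≈ 79.195, y ≈ -122.098 km (keep extra digits for the depth step; rounded: 79.2, -122.1).
Then from the COR sphere: z² = 181.95² − (x + 54.3)² − (y − 1.3)² with x = 79.195, y = -122.098, so z ≈ 7.604 ≈ 7.6 km.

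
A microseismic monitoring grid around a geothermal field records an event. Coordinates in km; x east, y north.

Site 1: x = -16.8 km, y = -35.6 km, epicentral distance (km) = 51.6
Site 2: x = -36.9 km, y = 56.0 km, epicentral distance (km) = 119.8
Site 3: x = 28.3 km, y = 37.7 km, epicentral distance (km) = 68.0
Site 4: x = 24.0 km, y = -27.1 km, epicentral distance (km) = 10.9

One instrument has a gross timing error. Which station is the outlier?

Solve using three stations at a time. Using Site 1, Site 3, Site 4 (subtract circle equations pairwise → linear system) gives (x, y) ≈ (34.5, -30.0).
Distances from that point to each station vs reported:
  Site 1: calculated 51.6 vs reported 51.6 → residual 0.0 km
  Site 2: calculated 111.8 vs reported 119.8 → residual 8.0 km
  Site 3: calculated 68.0 vs reported 68.0 → residual 0.0 km
  Site 4: calculated 10.9 vs reported 10.9 → residual 0.0 km
Site 1, Site 3, Site 4 are mutually consistent (residuals ≈ 0); Site 2 is off by 8.0 km.

Site 2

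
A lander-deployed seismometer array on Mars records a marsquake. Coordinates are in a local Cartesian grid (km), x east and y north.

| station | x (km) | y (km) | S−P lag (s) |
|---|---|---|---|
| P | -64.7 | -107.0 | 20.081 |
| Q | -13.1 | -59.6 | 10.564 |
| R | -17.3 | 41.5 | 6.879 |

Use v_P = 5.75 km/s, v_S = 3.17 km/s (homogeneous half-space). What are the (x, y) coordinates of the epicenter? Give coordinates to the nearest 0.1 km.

Distance from S−P lag: d = Δt · v_P v_S / (v_P − v_S) = Δt · (5.75·3.17)/(5.75−3.17) ≈ 7.0649·Δt.
So d_P = 141.87, d_Q = 74.63, d_R = 48.60 km.
Circle about each station: (x + 64.7)² + (y + 107.0)² = 141.87²; (x + 13.1)² + (y + 59.6)² = 74.63²; (x + 17.3)² + (y − 41.5)² = 48.60².
Subtracting the P equation from the Q and R equations removes the quadratic terms:
103.2 x + 94.8 y = 2646.14
94.8 x + 297.0 y = 4151.59
Solving the 2×2 system: x ≈ 18.1, y ≈ 8.2 km.

18.1 km east, 8.2 km north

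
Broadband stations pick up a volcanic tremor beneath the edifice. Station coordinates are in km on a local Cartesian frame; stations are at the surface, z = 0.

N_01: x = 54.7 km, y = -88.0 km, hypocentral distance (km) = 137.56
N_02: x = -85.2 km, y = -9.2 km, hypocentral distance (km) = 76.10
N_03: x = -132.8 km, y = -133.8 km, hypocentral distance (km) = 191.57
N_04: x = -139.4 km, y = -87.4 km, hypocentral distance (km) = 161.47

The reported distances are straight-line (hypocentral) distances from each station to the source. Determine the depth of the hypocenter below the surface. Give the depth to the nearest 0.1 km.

Each station gives a sphere (x−x_i)² + (y−y_i)² + z² = d_i² (stations at z=0).
Subtracting the N_01 sphere from N_02 and N_03: z² cancels, leaving linear equations in x and y:
-279.8 x + 157.6 y = 9739.13
-375.0 x − 91.6 y = 7025.88
Solving: x ≈ -23.597, y ≈ 19.903 km (keep extra digits for the depth step; rounded: -23.6, 19.9).
Then from the N_01 sphere: z² = 137.56² − (x − 54.7)² − (y + 88.0)² with x = -23.597, y = 19.903, so z ≈ 33.901 ≈ 33.9 km.
Check against N_04 (with the unrounded solution): distance 161.47 ≈ 161.47 km. ✓

z ≈ 33.9 km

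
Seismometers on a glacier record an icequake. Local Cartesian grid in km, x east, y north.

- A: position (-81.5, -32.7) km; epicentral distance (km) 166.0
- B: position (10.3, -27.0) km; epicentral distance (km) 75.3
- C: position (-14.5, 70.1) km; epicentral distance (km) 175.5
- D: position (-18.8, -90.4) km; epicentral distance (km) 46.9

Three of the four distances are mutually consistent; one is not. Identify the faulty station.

Solve using three stations at a time. Using B, C, D (subtract circle equations pairwise → linear system) gives (x, y) ≈ (27.0, -100.4).
Distances from that point to each station vs reported:
  A: calculated 127.9 vs reported 166.0 → residual 38.1 km
  B: calculated 75.3 vs reported 75.3 → residual 0.0 km
  C: calculated 175.5 vs reported 175.5 → residual 0.0 km
  D: calculated 46.9 vs reported 46.9 → residual 0.0 km
B, C, D are mutually consistent (residuals ≈ 0); A is off by 38.1 km.

A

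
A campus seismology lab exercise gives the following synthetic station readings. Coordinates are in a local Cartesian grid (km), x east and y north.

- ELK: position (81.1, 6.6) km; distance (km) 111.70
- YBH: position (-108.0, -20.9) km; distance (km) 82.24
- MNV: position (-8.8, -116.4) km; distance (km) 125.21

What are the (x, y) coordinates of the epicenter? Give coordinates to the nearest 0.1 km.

-30.6 km east, 6.9 km north

Circle about each station: (x − 81.1)² + (y − 6.6)² = 111.70²; (x + 108.0)² + (y + 20.9)² = 82.24²; (x + 8.8)² + (y + 116.4)² = 125.21².
Subtracting pairs of circle equations eliminates x²+y² and gives linear equations (the radical axes):
-378.2 x − 55.0 y = 11193.51
-179.8 x − 246.0 y = 3804.98
Solving the 2×2 system: x ≈ -30.6, y ≈ 6.9 km.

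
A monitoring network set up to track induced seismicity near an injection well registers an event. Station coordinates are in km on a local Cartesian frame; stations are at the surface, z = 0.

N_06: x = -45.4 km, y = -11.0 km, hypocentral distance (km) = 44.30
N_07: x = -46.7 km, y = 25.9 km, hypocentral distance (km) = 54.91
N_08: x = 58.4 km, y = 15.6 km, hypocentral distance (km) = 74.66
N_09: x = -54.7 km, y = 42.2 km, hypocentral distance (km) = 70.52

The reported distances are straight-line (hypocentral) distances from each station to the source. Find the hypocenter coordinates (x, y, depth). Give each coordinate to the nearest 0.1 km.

x ≈ -8.9 km, y ≈ -5.5 km, depth ≈ 24.5 km

Each station gives a sphere (x−x_i)² + (y−y_i)² + z² = d_i² (stations at z=0).
Subtracting the N_06 sphere from N_07 and N_08: z² cancels, leaving linear equations in x and y:
-2.6 x + 73.8 y = -383.08
207.6 x + 53.2 y = -2139.87
Solving: x ≈ -8.897, y ≈ -5.504 km (keep extra digits for the depth step; rounded: -8.9, -5.5).
Then from the N_06 sphere: z² = 44.30² − (x + 45.4)² − (y + 11.0)² with x = -8.897, y = -5.504, so z ≈ 24.491 ≈ 24.5 km.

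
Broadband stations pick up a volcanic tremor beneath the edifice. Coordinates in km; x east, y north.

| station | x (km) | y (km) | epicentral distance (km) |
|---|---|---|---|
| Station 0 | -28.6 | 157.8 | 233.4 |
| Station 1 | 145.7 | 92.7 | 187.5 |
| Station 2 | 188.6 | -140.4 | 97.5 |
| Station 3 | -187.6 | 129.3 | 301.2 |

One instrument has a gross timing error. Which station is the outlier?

Solve using three stations at a time. Using Station 0, Station 1, Station 3 (subtract circle equations pairwise → linear system) gives (x, y) ≈ (43.1, -64.4).
Distances from that point to each station vs reported:
  Station 0: calculated 233.5 vs reported 233.4 → residual 0.1 km
  Station 1: calculated 187.6 vs reported 187.5 → residual 0.1 km
  Station 2: calculated 164.1 vs reported 97.5 → residual 66.6 km
  Station 3: calculated 301.3 vs reported 301.2 → residual 0.1 km
Station 0, Station 1, Station 3 are mutually consistent (residuals ≈ 0); Station 2 is off by 66.6 km.

Station 2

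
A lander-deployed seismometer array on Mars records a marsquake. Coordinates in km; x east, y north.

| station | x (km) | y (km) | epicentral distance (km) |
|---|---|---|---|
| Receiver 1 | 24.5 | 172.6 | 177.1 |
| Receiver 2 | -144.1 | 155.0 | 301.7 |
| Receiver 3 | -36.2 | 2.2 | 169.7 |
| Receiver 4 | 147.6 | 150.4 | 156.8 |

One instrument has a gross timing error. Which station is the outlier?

Receiver 4

Solve using three stations at a time. Using Receiver 1, Receiver 2, Receiver 3 (subtract circle equations pairwise → linear system) gives (x, y) ≈ (131.0, 31.1).
Distances from that point to each station vs reported:
  Receiver 1: calculated 177.1 vs reported 177.1 → residual 0.0 km
  Receiver 2: calculated 301.7 vs reported 301.7 → residual 0.0 km
  Receiver 3: calculated 169.7 vs reported 169.7 → residual 0.0 km
  Receiver 4: calculated 120.4 vs reported 156.8 → residual 36.4 km
Receiver 1, Receiver 2, Receiver 3 are mutually consistent (residuals ≈ 0); Receiver 4 is off by 36.4 km.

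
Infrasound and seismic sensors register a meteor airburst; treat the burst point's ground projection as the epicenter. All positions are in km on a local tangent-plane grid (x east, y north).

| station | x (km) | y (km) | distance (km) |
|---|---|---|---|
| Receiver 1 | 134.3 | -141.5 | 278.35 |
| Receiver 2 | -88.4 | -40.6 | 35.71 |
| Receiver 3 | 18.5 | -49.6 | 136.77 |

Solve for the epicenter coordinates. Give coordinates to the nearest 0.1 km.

Circle about each station: (x − 134.3)² + (y + 141.5)² = 278.35²; (x + 88.4)² + (y + 40.6)² = 35.71²; (x − 18.5)² + (y + 49.6)² = 136.77².
Subtracting the Receiver 1 equation from the Receiver 2 and Receiver 3 equations removes the quadratic terms:
-445.4 x + 201.8 y = 47607.70
-231.6 x + 183.8 y = 23516.36
Solving the 2×2 system: x ≈ -114.0, y ≈ -15.7 km.

(-114.0, -15.7)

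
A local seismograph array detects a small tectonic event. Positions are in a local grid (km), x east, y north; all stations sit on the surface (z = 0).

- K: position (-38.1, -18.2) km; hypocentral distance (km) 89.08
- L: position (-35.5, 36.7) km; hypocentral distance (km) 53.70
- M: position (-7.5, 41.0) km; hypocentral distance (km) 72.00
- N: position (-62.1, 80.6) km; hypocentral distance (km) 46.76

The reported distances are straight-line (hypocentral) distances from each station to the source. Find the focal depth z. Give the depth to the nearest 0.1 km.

40.0 km

Each station gives a sphere (x−x_i)² + (y−y_i)² + z² = d_i² (stations at z=0).
Subtracting the K sphere from L and M: z² cancels, leaving linear equations in x and y:
5.2 x + 109.8 y = 5875.85
61.2 x + 118.4 y = 2705.65
Solving: x ≈ -65.304, y ≈ 56.607 km (keep extra digits for the depth step; rounded: -65.3, 56.6).
Then from the K sphere: z² = 89.08² − (x + 38.1)² − (y + 18.2)² with x = -65.304, y = 56.607, so z ≈ 39.989 ≈ 40.0 km.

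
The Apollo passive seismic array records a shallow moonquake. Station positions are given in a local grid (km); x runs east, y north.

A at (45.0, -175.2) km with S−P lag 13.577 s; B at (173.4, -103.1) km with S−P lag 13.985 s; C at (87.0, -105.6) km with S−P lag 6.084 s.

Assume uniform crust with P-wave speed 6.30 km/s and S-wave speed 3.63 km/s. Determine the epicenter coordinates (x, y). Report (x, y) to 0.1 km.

Distance from S−P lag: d = Δt · v_P v_S / (v_P − v_S) = Δt · (6.30·3.63)/(6.30−3.63) ≈ 8.5652·Δt.
So d_A = 116.29, d_B = 119.78, d_C = 52.11 km.
Circle about each station: (x − 45.0)² + (y + 175.2)² = 116.29²; (x − 173.4)² + (y + 103.1)² = 119.78²; (x − 87.0)² + (y + 105.6)² = 52.11².
Subtracting pairs of circle equations eliminates x²+y² and gives linear equations (the radical axes):
256.8 x + 144.2 y = 7153.25
84.0 x + 139.2 y = -3191.77
Solving the 2×2 system: x ≈ 61.6, y ≈ -60.1 km.
Check against A (with the unrounded x, y): √((x − 45.0)²+(y + 175.2)²) = 116.29 ≈ 116.29 km. ✓

(61.6, -60.1)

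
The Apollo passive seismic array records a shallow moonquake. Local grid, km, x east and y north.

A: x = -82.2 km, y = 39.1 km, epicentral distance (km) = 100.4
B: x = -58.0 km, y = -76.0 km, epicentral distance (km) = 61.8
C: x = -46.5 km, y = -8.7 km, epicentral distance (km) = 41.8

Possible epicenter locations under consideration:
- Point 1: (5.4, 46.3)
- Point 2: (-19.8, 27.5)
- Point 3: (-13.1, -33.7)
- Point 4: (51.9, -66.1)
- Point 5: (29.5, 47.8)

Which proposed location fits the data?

For each candidate, compare |candidate − station| to the reported distance:
Point 1: residuals A 12.5, B 76.0, C 33.8 → max 76.0 km
Point 2: residuals A 36.9, B 48.5, C 3.2 → max 48.5 km
Point 3: residuals A 0.0, B 0.1, C 0.1 → max 0.1 km
Point 4: residuals A 70.0, B 48.5, C 72.1 → max 72.1 km
Point 5: residuals A 11.6, B 89.8, C 52.9 → max 89.8 km
Only Point 3 has all residuals ≈ 0.

Point 3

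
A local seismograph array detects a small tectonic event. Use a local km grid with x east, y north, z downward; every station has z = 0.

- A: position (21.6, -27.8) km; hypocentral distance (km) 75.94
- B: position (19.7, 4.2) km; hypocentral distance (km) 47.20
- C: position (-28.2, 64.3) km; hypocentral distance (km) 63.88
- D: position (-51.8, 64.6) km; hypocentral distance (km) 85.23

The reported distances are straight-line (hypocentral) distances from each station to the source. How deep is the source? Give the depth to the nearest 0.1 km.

24.4 km

Each station gives a sphere (x−x_i)² + (y−y_i)² + z² = d_i² (stations at z=0).
Subtracting the A sphere from B and C: z² cancels, leaving linear equations in x and y:
-3.8 x + 64.0 y = 2705.37
-99.6 x + 184.2 y = 5376.56
Solving: x ≈ 27.180, y ≈ 43.885 km (keep extra digits for the depth step; rounded: 27.2, 43.9).
Then from the A sphere: z² = 75.94² − (x − 21.6)² − (y + 27.8)² with x = 27.180, y = 43.885, so z ≈ 24.434 ≈ 24.4 km.
Check against D (with the unrounded solution): distance 85.23 ≈ 85.23 km. ✓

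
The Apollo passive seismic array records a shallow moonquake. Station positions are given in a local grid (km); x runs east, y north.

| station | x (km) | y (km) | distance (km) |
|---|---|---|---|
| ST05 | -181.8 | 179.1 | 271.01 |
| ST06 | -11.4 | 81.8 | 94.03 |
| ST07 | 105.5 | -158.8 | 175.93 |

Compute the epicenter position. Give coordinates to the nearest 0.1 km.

Circle about each station: (x + 181.8)² + (y − 179.1)² = 271.01²; (x + 11.4)² + (y − 81.8)² = 94.03²; (x − 105.5)² + (y + 158.8)² = 175.93².
Subtracting pairs of circle equations eliminates x²+y² and gives linear equations (the radical axes):
340.8 x − 194.6 y = 6297.93
574.6 x − 675.8 y = 13714.70
Solving the 2×2 system: x ≈ 13.4, y ≈ -8.9 km.

(13.4, -8.9)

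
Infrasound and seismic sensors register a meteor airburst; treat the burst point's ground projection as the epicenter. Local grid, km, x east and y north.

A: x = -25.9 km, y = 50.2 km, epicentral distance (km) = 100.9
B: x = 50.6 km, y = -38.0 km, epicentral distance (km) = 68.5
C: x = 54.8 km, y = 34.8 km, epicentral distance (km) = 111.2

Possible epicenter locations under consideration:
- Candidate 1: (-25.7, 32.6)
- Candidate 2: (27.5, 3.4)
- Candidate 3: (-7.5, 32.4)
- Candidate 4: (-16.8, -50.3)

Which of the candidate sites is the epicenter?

For each candidate, compare |candidate − station| to the reported distance:
Candidate 1: residuals A 83.3, B 35.5, C 30.7 → max 83.3 km
Candidate 2: residuals A 29.9, B 21.1, C 69.6 → max 69.6 km
Candidate 3: residuals A 75.3, B 22.8, C 48.9 → max 75.3 km
Candidate 4: residuals A 0.0, B 0.0, C 0.0 → max 0.0 km
Only Candidate 4 has all residuals ≈ 0.

Candidate 4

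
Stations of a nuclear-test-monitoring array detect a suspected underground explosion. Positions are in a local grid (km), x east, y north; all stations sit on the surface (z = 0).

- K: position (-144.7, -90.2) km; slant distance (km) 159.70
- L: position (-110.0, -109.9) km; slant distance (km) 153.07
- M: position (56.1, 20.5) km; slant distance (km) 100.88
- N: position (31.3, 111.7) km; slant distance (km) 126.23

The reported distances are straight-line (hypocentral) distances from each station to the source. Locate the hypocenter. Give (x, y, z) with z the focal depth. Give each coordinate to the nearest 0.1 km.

Each station gives a sphere (x−x_i)² + (y−y_i)² + z² = d_i² (stations at z=0).
Subtracting the K sphere from L and M: z² cancels, leaving linear equations in x and y:
69.4 x − 39.4 y = -2822.45
401.6 x + 221.4 y = -10179.35
Solving: x ≈ -32.896, y ≈ 13.693 km (keep extra digits for the depth step; rounded: -32.9, 13.7).
Then from the K sphere: z² = 159.70² − (x + 144.7)² − (y + 90.2)² with x = -32.896, y = 13.693, so z ≈ 47.013 ≈ 47.0 km.

(-32.9, 13.7, 47.0)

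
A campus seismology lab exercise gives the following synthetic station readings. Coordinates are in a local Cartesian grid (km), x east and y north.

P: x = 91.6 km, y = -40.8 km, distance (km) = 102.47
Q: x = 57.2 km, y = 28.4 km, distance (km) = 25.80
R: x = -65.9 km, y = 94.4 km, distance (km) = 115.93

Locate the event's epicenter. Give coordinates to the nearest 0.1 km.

Circle about each station: (x − 91.6)² + (y + 40.8)² = 102.47²; (x − 57.2)² + (y − 28.4)² = 25.80²; (x + 65.9)² + (y − 94.4)² = 115.93².
Subtracting the P equation from the Q and R equations removes the quadratic terms:
-68.8 x + 138.4 y = 3857.66
-315.0 x + 270.4 y = 259.31
Solving the 2×2 system: x ≈ 40.3, y ≈ 47.9 km.
Check against P (with the unrounded x, y): √((x − 91.6)²+(y + 40.8)²) = 102.47 ≈ 102.47 km. ✓

x ≈ 40.3 km, y ≈ 47.9 km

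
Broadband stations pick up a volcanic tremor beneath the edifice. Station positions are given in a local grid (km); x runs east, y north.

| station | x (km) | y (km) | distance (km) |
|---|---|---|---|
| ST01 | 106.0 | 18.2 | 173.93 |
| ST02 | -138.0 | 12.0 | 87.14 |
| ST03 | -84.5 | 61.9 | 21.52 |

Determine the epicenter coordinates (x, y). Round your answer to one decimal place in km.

Circle about each station: (x − 106.0)² + (y − 18.2)² = 173.93²; (x + 138.0)² + (y − 12.0)² = 87.14²; (x + 84.5)² + (y − 61.9)² = 21.52².
Subtracting the ST01 equation from the ST02 and ST03 equations removes the quadratic terms:
-488.0 x − 12.4 y = 30279.03
-381.0 x + 87.4 y = 29193.15
Solving the 2×2 system: x ≈ -63.5, y ≈ 57.2 km.
Check against ST01 (with the unrounded x, y): √((x − 106.0)²+(y − 18.2)²) = 173.93 ≈ 173.93 km. ✓

-63.5 km east, 57.2 km north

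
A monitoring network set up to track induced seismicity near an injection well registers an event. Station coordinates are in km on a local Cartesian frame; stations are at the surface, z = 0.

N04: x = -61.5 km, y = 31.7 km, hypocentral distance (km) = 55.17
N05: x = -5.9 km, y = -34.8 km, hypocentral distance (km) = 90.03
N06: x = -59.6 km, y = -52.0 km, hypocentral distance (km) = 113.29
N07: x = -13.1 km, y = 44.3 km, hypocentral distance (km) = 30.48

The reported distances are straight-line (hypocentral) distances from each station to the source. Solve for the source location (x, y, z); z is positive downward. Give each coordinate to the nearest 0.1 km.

Each station gives a sphere (x−x_i)² + (y−y_i)² + z² = d_i² (stations at z=0).
Subtracting the N04 sphere from N05 and N06: z² cancels, leaving linear equations in x and y:
111.2 x − 133.0 y = -8602.96
3.8 x − 167.4 y = -8321.88
Solving: x ≈ -18.406, y ≈ 49.295 km (keep extra digits for the depth step; rounded: -18.4, 49.3).
Then from the N04 sphere: z² = 55.17² − (x + 61.5)² − (y − 31.7)² with x = -18.406, y = 49.295, so z ≈ 29.615 ≈ 29.6 km.

x ≈ -18.4 km, y ≈ 49.3 km, depth ≈ 29.6 km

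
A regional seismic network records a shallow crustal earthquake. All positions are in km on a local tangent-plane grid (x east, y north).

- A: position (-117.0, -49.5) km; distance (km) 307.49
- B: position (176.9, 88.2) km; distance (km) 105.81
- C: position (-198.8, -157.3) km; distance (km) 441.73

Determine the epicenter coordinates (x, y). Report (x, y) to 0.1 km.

(103.7, 164.6)

Circle about each station: (x + 117.0)² + (y + 49.5)² = 307.49²; (x − 176.9)² + (y − 88.2)² = 105.81²; (x + 198.8)² + (y + 157.3)² = 441.73².
Subtracting the A equation from the B and C equations removes the quadratic terms:
587.8 x + 275.4 y = 106287.94
-163.6 x − 215.6 y = -52449.81
Solving the 2×2 system: x ≈ 103.7, y ≈ 164.6 km.
Check against A (with the unrounded x, y): √((x + 117.0)²+(y + 49.5)²) = 307.48 ≈ 307.49 km. ✓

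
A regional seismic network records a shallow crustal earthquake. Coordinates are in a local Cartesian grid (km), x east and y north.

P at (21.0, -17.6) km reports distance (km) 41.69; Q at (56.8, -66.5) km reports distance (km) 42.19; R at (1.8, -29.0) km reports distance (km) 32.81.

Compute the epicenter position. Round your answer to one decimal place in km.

Circle about each station: (x − 21.0)² + (y + 17.6)² = 41.69²; (x − 56.8)² + (y + 66.5)² = 42.19²; (x − 1.8)² + (y + 29.0)² = 32.81².
Subtracting pairs of circle equations eliminates x²+y² and gives linear equations (the radical axes):
71.6 x − 97.8 y = 6855.79
-38.4 x − 22.8 y = 755.04
Solving the 2×2 system: x ≈ 15.3, y ≈ -58.9 km.
Check against P (with the unrounded x, y): √((x − 21.0)²+(y + 17.6)²) = 41.69 ≈ 41.69 km. ✓

x ≈ 15.3 km, y ≈ -58.9 km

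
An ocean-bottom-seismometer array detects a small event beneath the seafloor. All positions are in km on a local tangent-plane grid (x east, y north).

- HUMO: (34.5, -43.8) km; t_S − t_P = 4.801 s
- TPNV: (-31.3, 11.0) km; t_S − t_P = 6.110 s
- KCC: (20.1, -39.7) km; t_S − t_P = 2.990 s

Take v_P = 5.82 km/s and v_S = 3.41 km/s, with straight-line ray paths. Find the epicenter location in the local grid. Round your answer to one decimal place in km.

Distance from S−P lag: d = Δt · v_P v_S / (v_P − v_S) = Δt · (5.82·3.41)/(5.82−3.41) ≈ 8.2349·Δt.
So d_HUMO = 39.54, d_TPNV = 50.32, d_KCC = 24.62 km.
Circle about each station: (x − 34.5)² + (y + 43.8)² = 39.54²; (x + 31.3)² + (y − 11.0)² = 50.32²; (x − 20.1)² + (y + 39.7)² = 24.62².
Subtracting pairs of circle equations eliminates x²+y² and gives linear equations (the radical axes):
-131.6 x + 109.6 y = -2976.69
-28.8 x + 8.2 y = -171.32
Solving the 2×2 system: x ≈ -2.7, y ≈ -30.4 km.

-2.7 km east, -30.4 km north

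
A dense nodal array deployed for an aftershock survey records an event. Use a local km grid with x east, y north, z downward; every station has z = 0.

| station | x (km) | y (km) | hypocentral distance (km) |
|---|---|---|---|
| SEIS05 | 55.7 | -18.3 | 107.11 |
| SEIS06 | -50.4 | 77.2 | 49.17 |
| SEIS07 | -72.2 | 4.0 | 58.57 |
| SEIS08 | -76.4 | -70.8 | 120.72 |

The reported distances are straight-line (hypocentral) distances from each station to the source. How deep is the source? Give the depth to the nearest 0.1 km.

Each station gives a sphere (x−x_i)² + (y−y_i)² + z² = d_i² (stations at z=0).
Subtracting the SEIS05 sphere from SEIS06 and SEIS07: z² cancels, leaving linear equations in x and y:
-212.2 x + 191.0 y = 14117.48
-255.8 x + 44.6 y = 9833.57
Solving: x ≈ -31.695, y ≈ 38.701 km (keep extra digits for the depth step; rounded: -31.7, 38.7).
Then from the SEIS05 sphere: z² = 107.11² − (x − 55.7)² − (y + 18.3)² with x = -31.695, y = 38.701, so z ≈ 24.198 ≈ 24.2 km.
Check against SEIS08 (with the unrounded solution): distance 120.73 ≈ 120.72 km. ✓

24.2 km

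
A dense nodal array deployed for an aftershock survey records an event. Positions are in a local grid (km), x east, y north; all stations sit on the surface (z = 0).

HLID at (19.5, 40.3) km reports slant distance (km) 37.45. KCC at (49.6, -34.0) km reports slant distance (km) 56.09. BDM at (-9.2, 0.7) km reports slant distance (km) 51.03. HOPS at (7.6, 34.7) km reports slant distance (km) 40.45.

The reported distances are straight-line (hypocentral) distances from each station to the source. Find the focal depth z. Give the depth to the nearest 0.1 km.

z ≈ 23.1 km

Each station gives a sphere (x−x_i)² + (y−y_i)² + z² = d_i² (stations at z=0).
Subtracting the HLID sphere from KCC and BDM: z² cancels, leaving linear equations in x and y:
60.2 x − 148.6 y = -131.77
-57.4 x − 79.2 y = -3120.77
Solving: x ≈ 34.090, y ≈ 14.697 km (keep extra digits for the depth step; rounded: 34.1, 14.7).
Then from the HLID sphere: z² = 37.45² − (x − 19.5)² − (y − 40.3)² with x = 34.090, y = 14.697, so z ≈ 23.111 ≈ 23.1 km.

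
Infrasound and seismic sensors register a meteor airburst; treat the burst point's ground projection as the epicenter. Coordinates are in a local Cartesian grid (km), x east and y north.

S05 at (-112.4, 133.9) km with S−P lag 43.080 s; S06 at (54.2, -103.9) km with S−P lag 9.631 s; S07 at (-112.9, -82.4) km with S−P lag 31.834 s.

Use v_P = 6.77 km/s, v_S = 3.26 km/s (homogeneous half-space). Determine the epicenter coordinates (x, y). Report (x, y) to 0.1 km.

Distance from S−P lag: d = Δt · v_P v_S / (v_P − v_S) = Δt · (6.77·3.26)/(6.77−3.26) ≈ 6.2878·Δt.
So d_S05 = 270.88, d_S06 = 60.56, d_S07 = 200.17 km.
Circle about each station: (x + 112.4)² + (y − 133.9)² = 270.88²; (x − 54.2)² + (y + 103.9)² = 60.56²; (x + 112.9)² + (y + 82.4)² = 200.17².
Subtracting pairs of circle equations eliminates x²+y² and gives linear equations (the radical axes):
333.2 x − 475.6 y = 52878.34
-1.0 x − 432.6 y = 22281.15
Solving the 2×2 system: x ≈ 84.9, y ≈ -51.7 km.
Check against S05 (with the unrounded x, y): √((x + 112.4)²+(y − 133.9)²) = 270.88 ≈ 270.88 km. ✓

(84.9, -51.7)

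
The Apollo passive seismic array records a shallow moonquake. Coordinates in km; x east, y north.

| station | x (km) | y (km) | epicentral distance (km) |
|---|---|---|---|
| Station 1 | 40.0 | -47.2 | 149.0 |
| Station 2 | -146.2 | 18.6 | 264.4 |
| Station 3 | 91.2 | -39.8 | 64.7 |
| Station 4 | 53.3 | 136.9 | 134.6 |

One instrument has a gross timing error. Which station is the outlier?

Solve using three stations at a time. Using Station 2, Station 3, Station 4 (subtract circle equations pairwise → linear system) gives (x, y) ≈ (118.2, 19.0).
Distances from that point to each station vs reported:
  Station 1: calculated 102.4 vs reported 149.0 → residual 46.6 km
  Station 2: calculated 264.4 vs reported 264.4 → residual 0.0 km
  Station 3: calculated 64.7 vs reported 64.7 → residual 0.0 km
  Station 4: calculated 134.6 vs reported 134.6 → residual 0.0 km
Station 2, Station 3, Station 4 are mutually consistent (residuals ≈ 0); Station 1 is off by 46.6 km.

Station 1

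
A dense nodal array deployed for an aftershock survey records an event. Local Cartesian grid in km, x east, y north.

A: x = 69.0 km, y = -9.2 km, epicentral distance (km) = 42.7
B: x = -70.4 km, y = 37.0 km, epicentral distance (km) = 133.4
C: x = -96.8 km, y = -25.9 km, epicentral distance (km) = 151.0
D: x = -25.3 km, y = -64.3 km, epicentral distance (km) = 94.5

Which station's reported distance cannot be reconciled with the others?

A

Solve using three stations at a time. Using B, C, D (subtract circle equations pairwise → linear system) gives (x, y) ≈ (53.6, -12.2).
Distances from that point to each station vs reported:
  A: calculated 15.7 vs reported 42.7 → residual 27.0 km
  B: calculated 133.4 vs reported 133.4 → residual 0.0 km
  C: calculated 151.0 vs reported 151.0 → residual 0.0 km
  D: calculated 94.5 vs reported 94.5 → residual 0.0 km
B, C, D are mutually consistent (residuals ≈ 0); A is off by 27.0 km.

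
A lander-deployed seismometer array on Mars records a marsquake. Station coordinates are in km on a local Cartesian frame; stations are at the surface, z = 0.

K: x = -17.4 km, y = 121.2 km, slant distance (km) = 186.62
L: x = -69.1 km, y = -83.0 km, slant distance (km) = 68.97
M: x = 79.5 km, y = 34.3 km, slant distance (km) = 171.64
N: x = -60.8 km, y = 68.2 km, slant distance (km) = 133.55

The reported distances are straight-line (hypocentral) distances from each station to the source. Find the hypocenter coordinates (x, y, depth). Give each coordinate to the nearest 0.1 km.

x ≈ -56.8 km, y ≈ -51.1 km, depth ≈ 59.9 km

Each station gives a sphere (x−x_i)² + (y−y_i)² + z² = d_i² (stations at z=0).
Subtracting the K sphere from L and M: z² cancels, leaving linear equations in x and y:
-103.4 x − 408.4 y = 26741.77
193.8 x − 173.8 y = -2128.73
Solving: x ≈ -56.808, y ≈ -51.097 km (keep extra digits for the depth step; rounded: -56.8, -51.1).
Then from the K sphere: z² = 186.62² − (x + 17.4)² − (y − 121.2)² with x = -56.808, y = -51.097, so z ≈ 59.898 ≈ 59.9 km.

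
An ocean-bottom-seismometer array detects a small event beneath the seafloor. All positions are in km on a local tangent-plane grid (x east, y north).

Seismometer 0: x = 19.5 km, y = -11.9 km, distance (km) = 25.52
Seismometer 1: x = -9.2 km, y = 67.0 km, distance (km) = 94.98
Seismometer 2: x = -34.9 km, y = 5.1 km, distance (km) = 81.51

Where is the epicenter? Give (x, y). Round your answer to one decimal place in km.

(45.0, -11.0)

Circle about each station: (x − 19.5)² + (y + 11.9)² = 25.52²; (x + 9.2)² + (y − 67.0)² = 94.98²; (x + 34.9)² + (y − 5.1)² = 81.51².
Subtracting the Seismometer 0 equation from the Seismometer 1 and Seismometer 2 equations removes the quadratic terms:
-57.4 x + 157.8 y = -4318.15
-108.8 x + 34.0 y = -5270.45
Solving the 2×2 system: x ≈ 45.0, y ≈ -11.0 km.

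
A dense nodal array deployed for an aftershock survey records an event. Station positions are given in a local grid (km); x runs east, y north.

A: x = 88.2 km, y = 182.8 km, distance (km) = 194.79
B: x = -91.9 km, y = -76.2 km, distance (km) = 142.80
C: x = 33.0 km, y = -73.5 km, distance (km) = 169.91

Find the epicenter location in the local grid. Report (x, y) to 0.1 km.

x ≈ -66.4 km, y ≈ 64.3 km

Circle about each station: (x − 88.2)² + (y − 182.8)² = 194.79²; (x + 91.9)² + (y + 76.2)² = 142.80²; (x − 33.0)² + (y + 73.5)² = 169.91².
Subtracting the A equation from the B and C equations removes the quadratic terms:
-360.2 x − 518.0 y = -9391.73
-110.4 x − 512.6 y = -25630.09
Solving the 2×2 system: x ≈ -66.4, y ≈ 64.3 km.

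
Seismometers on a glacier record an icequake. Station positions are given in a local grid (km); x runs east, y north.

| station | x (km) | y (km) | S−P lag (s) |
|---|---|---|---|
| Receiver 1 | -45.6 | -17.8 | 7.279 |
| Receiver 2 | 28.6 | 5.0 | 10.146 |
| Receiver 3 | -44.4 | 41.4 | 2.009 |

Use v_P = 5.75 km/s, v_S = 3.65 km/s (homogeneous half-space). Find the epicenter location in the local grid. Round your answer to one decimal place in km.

Distance from S−P lag: d = Δt · v_P v_S / (v_P − v_S) = Δt · (5.75·3.65)/(5.75−3.65) ≈ 9.9940·Δt.
So d_Receiver 1 = 72.75, d_Receiver 2 = 101.40, d_Receiver 3 = 20.08 km.
Circle about each station: (x + 45.6)² + (y + 17.8)² = 72.75²; (x − 28.6)² + (y − 5.0)² = 101.40²; (x + 44.4)² + (y − 41.4)² = 20.08².
Subtracting pairs of circle equations eliminates x²+y² and gives linear equations (the radical axes):
148.4 x + 45.6 y = -6542.64
2.4 x + 118.4 y = 6178.48
Solving the 2×2 system: x ≈ -60.5, y ≈ 53.4 km.

(-60.5, 53.4)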